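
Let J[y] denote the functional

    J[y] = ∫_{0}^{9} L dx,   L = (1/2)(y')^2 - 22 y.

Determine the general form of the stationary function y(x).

The Lagrangian is L = (1/2)(y')^2 - 22 y.
∂L/∂y = -22.
∂L/∂y' = y'.
The Euler-Lagrange equation d/dx(∂L/∂y') − ∂L/∂y = 0 becomes:
    y'' + 22 = 0
General solution: y(x) = -11 x^2 + A x + B, where A and B are arbitrary constants fixed by the endpoint conditions.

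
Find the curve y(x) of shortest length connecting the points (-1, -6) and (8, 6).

Arc-length functional: J[y] = ∫ sqrt(1 + (y')^2) dx.
Lagrangian L = sqrt(1 + (y')^2) has no explicit y dependence, so ∂L/∂y = 0 and the Euler-Lagrange equation gives
    d/dx( y' / sqrt(1 + (y')^2) ) = 0  ⇒  y' / sqrt(1 + (y')^2) = const.
Hence y' is constant, so y(x) is affine.
Fitting the endpoints (-1, -6) and (8, 6):
    slope m = (6 − (-6)) / (8 − (-1)) = 4/3,
    intercept c = (-6) − m·(-1) = -14/3.
Extremal: y(x) = (4/3) x - 14/3.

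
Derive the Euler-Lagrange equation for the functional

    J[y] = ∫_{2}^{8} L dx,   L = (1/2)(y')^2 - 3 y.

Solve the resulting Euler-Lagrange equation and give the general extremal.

The Lagrangian is L = (1/2)(y')^2 - 3 y.
∂L/∂y = -3.
∂L/∂y' = y'.
The Euler-Lagrange equation d/dx(∂L/∂y') − ∂L/∂y = 0 becomes:
    y'' + 3 = 0
General solution: y(x) = -(3/2) x^2 + A x + B, where A and B are arbitrary constants fixed by the endpoint conditions.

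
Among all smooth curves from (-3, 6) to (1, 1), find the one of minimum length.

Arc-length functional: J[y] = ∫ sqrt(1 + (y')^2) dx.
Lagrangian L = sqrt(1 + (y')^2) has no explicit y dependence, so ∂L/∂y = 0 and the Euler-Lagrange equation gives
    d/dx( y' / sqrt(1 + (y')^2) ) = 0  ⇒  y' / sqrt(1 + (y')^2) = const.
Hence y' is constant, so y(x) is affine.
Fitting the endpoints (-3, 6) and (1, 1):
    slope m = (1 − 6) / (1 − (-3)) = -5/4,
    intercept c = 6 − m·(-3) = 9/4.
Extremal: y(x) = (-5/4) x + 9/4.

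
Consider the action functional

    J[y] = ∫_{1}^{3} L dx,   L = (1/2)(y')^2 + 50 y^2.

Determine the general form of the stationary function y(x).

The Lagrangian is L = (1/2)(y')^2 + 50 y^2.
∂L/∂y = 100y.
∂L/∂y' = y'.
The Euler-Lagrange equation d/dx(∂L/∂y') − ∂L/∂y = 0 becomes:
    y'' - 100 y = 0
General solution: y(x) = A e^(10x) + B e^(-10x), where A and B are arbitrary constants fixed by the endpoint conditions.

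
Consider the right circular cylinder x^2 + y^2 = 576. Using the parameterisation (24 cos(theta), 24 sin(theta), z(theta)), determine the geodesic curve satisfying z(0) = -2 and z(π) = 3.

Parameterise the cylinder of radius R = 24 as
    r(θ) = (24 cos θ, 24 sin θ, z(θ)).
The arc-length element is
    ds = sqrt(576 + (dz/dθ)^2) dθ,
so the Lagrangian is L = sqrt(576 + z'^2).
L depends on z' only, not on z or θ, so ∂L/∂z = 0 and
    ∂L/∂z' = z' / sqrt(576 + z'^2).
The Euler-Lagrange equation gives
    d/dθ( z' / sqrt(576 + z'^2) ) = 0,
so z' is constant. Integrating once:
    z(θ) = a θ + b,
a helix on the cylinder (a straight line when the cylinder is unrolled). The constants a, b are determined by the endpoint conditions.
With endpoint conditions z(0) = -2 and z(π) = 3: from z(0) = b we get b = -2, and a·π + -2 = 3 gives a = 5/π, so
    z(θ) = (5/π) θ − 2.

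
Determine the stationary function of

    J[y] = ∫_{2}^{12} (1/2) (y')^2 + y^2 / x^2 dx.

The Lagrangian is L = (1/2) (y')^2 + y^2 / x^2.
Compute ∂L/∂y = 2y/x^2, ∂L/∂y' = y'.
The Euler-Lagrange equation d/dx(∂L/∂y') − ∂L/∂y = 0 reduces to
    y'' − 2/x^2 · y = 0  (x > 0).
Its general solution is
    y(x) = A x^2 + B / x,
with A, B fixed by the endpoint conditions.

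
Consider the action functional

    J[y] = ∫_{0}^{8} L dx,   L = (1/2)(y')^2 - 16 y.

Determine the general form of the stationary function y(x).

The Lagrangian is L = (1/2)(y')^2 - 16 y.
∂L/∂y = -16.
∂L/∂y' = y'.
The Euler-Lagrange equation d/dx(∂L/∂y') − ∂L/∂y = 0 becomes:
    y'' + 16 = 0
General solution: y(x) = -8 x^2 + A x + B, where A and B are arbitrary constants fixed by the endpoint conditions.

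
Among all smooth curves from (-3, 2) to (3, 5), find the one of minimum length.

Arc-length functional: J[y] = ∫ sqrt(1 + (y')^2) dx.
Lagrangian L = sqrt(1 + (y')^2) has no explicit y dependence, so ∂L/∂y = 0 and the Euler-Lagrange equation gives
    d/dx( y' / sqrt(1 + (y')^2) ) = 0  ⇒  y' / sqrt(1 + (y')^2) = const.
Hence y' is constant, so y(x) is affine.
Fitting the endpoints (-3, 2) and (3, 5):
    slope m = (5 − 2) / (3 − (-3)) = 1/2,
    intercept c = 2 − m·(-3) = 7/2.
Extremal: y(x) = (1/2) x + 7/2.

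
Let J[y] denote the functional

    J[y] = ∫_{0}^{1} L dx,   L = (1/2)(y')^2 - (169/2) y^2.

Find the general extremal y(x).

The Lagrangian is L = (1/2)(y')^2 - (169/2) y^2.
∂L/∂y = -169y.
∂L/∂y' = y'.
The Euler-Lagrange equation d/dx(∂L/∂y') − ∂L/∂y = 0 becomes:
    y'' + 169 y = 0
General solution: y(x) = A sin(13x) + B cos(13x), where A and B are arbitrary constants fixed by the endpoint conditions.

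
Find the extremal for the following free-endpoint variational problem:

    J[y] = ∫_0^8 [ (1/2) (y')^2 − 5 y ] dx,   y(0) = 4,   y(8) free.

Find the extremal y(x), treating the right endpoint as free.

The Lagrangian L = (1/2) (y')^2 − 5 y gives
    ∂L/∂y = −5,   ∂L/∂y' = y'.
Euler-Lagrange: d/dx(y') − (−5) = 0, i.e. y'' + 5 = 0, so
    y(x) = −(5/2) x^2 + C1 x + C2.
Fixed left endpoint y(0) = 4 ⇒ C2 = 4.
The right endpoint x = 8 is free, so the natural (transversality) condition is ∂L/∂y' |_{x=8} = 0, i.e. y'(8) = 0.
Compute y'(x) = −5 x + C1, so y'(8) = −40 + C1 = 0 ⇒ C1 = 40.
Therefore the extremal is
    y(x) = −(5/2) x^2 + 40 x + 4.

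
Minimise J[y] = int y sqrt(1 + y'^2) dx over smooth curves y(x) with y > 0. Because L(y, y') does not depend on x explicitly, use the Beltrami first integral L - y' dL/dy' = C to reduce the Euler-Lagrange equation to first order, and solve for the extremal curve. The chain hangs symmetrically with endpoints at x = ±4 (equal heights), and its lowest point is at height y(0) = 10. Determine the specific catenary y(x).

The Lagrangian L(y, y') = y sqrt(1 + y'^2) has no explicit x dependence, so the Beltrami identity applies:
    L − y' ∂L/∂y' = C.
Compute ∂L/∂y' = y · y' / sqrt(1 + y'^2). Then
    L − y' ∂L/∂y'
    = y sqrt(1 + y'^2) − y · y'^2 / sqrt(1 + y'^2)
    = y (1 + y'^2 − y'^2) / sqrt(1 + y'^2)
    = y / sqrt(1 + y'^2) = C.
Squaring gives y^2 = C^2 (1 + y'^2), i.e.
    y'^2 = y^2 / C^2 − 1.
Separating variables,
    dy / sqrt(y^2 − C^2) = dx / C,
and integrating gives arccosh(y / C) = (x − a)/C, so
    y(x) = C cosh((x − a)/C),
the catenary. The constants C and a are fixed by the two endpoint conditions (and, for the hanging-chain problem, the length constraint selects C).
Now fit the given data. The endpoints x = ±4 are symmetric at equal height, so the catenary is even about its minimum: a = 0 and y(x) = C cosh(x/C). The lowest point is y(0) = C cosh(0) = C, and we are told y(0) = 10, so C = 10. Therefore
    y(x) = 10 cosh(x/10),
and at the endpoints
    y(±4) = 10 cosh(4/10).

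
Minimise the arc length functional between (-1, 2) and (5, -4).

Arc-length functional: J[y] = ∫ sqrt(1 + (y')^2) dx.
Lagrangian L = sqrt(1 + (y')^2) has no explicit y dependence, so ∂L/∂y = 0 and the Euler-Lagrange equation gives
    d/dx( y' / sqrt(1 + (y')^2) ) = 0  ⇒  y' / sqrt(1 + (y')^2) = const.
Hence y' is constant, so y(x) is affine.
Fitting the endpoints (-1, 2) and (5, -4):
    slope m = ((-4) − 2) / (5 − (-1)) = -1,
    intercept c = 2 − m·(-1) = 1.
Extremal: y(x) = -x + 1.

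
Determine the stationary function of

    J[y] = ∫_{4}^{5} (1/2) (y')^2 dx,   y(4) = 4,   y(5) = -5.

The Lagrangian is L = (1/2) (y')^2.
Compute ∂L/∂y = 0, ∂L/∂y' = y'.
The Euler-Lagrange equation d/dx(∂L/∂y') − ∂L/∂y = 0 reduces to
    y'' = 0.
Its general solution is
    y(x) = A x + B,
with A, B fixed by the endpoint conditions.
Applying the endpoint conditions y(4) = 4 and y(5) = -5: solve A·4 + B = 4 and A·5 + B = -5. Subtracting gives A(5 − 4) = -5 − 4, so A = -9, and B = 4 − A·4 = 40. Therefore
    y(x) = -9 x + 40.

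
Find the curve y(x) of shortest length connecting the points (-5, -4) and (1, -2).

Arc-length functional: J[y] = ∫ sqrt(1 + (y')^2) dx.
Lagrangian L = sqrt(1 + (y')^2) has no explicit y dependence, so ∂L/∂y = 0 and the Euler-Lagrange equation gives
    d/dx( y' / sqrt(1 + (y')^2) ) = 0  ⇒  y' / sqrt(1 + (y')^2) = const.
Hence y' is constant, so y(x) is affine.
Fitting the endpoints (-5, -4) and (1, -2):
    slope m = ((-2) − (-4)) / (1 − (-5)) = 1/3,
    intercept c = (-4) − m·(-5) = -7/3.
Extremal: y(x) = (1/3) x - 7/3.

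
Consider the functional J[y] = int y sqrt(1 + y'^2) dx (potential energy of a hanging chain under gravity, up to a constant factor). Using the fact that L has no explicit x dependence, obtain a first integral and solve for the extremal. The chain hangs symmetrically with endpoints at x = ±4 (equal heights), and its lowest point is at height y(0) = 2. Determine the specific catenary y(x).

The Lagrangian L(y, y') = y sqrt(1 + y'^2) has no explicit x dependence, so the Beltrami identity applies:
    L − y' ∂L/∂y' = C.
Compute ∂L/∂y' = y · y' / sqrt(1 + y'^2). Then
    L − y' ∂L/∂y'
    = y sqrt(1 + y'^2) − y · y'^2 / sqrt(1 + y'^2)
    = y (1 + y'^2 − y'^2) / sqrt(1 + y'^2)
    = y / sqrt(1 + y'^2) = C.
Squaring gives y^2 = C^2 (1 + y'^2), i.e.
    y'^2 = y^2 / C^2 − 1.
Separating variables,
    dy / sqrt(y^2 − C^2) = dx / C,
and integrating gives arccosh(y / C) = (x − a)/C, so
    y(x) = C cosh((x − a)/C),
the catenary. The constants C and a are fixed by the two endpoint conditions (and, for the hanging-chain problem, the length constraint selects C).
Now fit the given data. The endpoints x = ±4 are symmetric at equal height, so the catenary is even about its minimum: a = 0 and y(x) = C cosh(x/C). The lowest point is y(0) = C cosh(0) = C, and we are told y(0) = 2, so C = 2. Therefore
    y(x) = 2 cosh(x/2),
and at the endpoints
    y(±4) = 2 cosh(4/2).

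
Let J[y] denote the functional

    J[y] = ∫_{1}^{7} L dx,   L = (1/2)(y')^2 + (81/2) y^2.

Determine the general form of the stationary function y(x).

The Lagrangian is L = (1/2)(y')^2 + (81/2) y^2.
∂L/∂y = 81y.
∂L/∂y' = y'.
The Euler-Lagrange equation d/dx(∂L/∂y') − ∂L/∂y = 0 becomes:
    y'' - 81 y = 0
General solution: y(x) = A e^(9x) + B e^(-9x), where A and B are arbitrary constants fixed by the endpoint conditions.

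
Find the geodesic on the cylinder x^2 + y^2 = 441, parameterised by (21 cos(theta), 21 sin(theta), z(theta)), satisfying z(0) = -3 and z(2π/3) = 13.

Parameterise the cylinder of radius R = 21 as
    r(θ) = (21 cos θ, 21 sin θ, z(θ)).
The arc-length element is
    ds = sqrt(441 + (dz/dθ)^2) dθ,
so the Lagrangian is L = sqrt(441 + z'^2).
L depends on z' only, not on z or θ, so ∂L/∂z = 0 and
    ∂L/∂z' = z' / sqrt(441 + z'^2).
The Euler-Lagrange equation gives
    d/dθ( z' / sqrt(441 + z'^2) ) = 0,
so z' is constant. Integrating once:
    z(θ) = a θ + b,
a helix on the cylinder (a straight line when the cylinder is unrolled). The constants a, b are determined by the endpoint conditions.
With endpoint conditions z(0) = -3 and z(2π/3) = 13: from z(0) = b we get b = -3, and a·2π/3 + -3 = 13 gives a = 24/π, so
    z(θ) = (24/π) θ − 3.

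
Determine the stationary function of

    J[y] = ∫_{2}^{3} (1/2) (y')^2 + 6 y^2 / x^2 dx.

The Lagrangian is L = (1/2) (y')^2 + 6 y^2 / x^2.
Compute ∂L/∂y = 12y/x^2, ∂L/∂y' = y'.
The Euler-Lagrange equation d/dx(∂L/∂y') − ∂L/∂y = 0 reduces to
    y'' − 12/x^2 · y = 0  (x > 0).
Its general solution is
    y(x) = A x^4 + B x^(-3),
with A, B fixed by the endpoint conditions.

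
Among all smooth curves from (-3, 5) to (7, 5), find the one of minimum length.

Arc-length functional: J[y] = ∫ sqrt(1 + (y')^2) dx.
Lagrangian L = sqrt(1 + (y')^2) has no explicit y dependence, so ∂L/∂y = 0 and the Euler-Lagrange equation gives
    d/dx( y' / sqrt(1 + (y')^2) ) = 0  ⇒  y' / sqrt(1 + (y')^2) = const.
Hence y' is constant, so y(x) is affine.
Fitting the endpoints (-3, 5) and (7, 5):
    slope m = (5 − 5) / (7 − (-3)) = 0,
    intercept c = 5 − m·(-3) = 5.
Extremal: y(x) = 5.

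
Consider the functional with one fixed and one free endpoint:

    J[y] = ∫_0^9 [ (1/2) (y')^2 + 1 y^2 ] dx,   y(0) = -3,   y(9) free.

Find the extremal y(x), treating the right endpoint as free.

The Lagrangian L = (1/2) (y')^2 + 1 y^2 gives
    ∂L/∂y = 2 y,   ∂L/∂y' = y'.
Euler-Lagrange: y'' − 2 y = 0.
With k = sqrt(2), the general solution is
    y(x) = A cosh(sqrt(2) x) + B sinh(sqrt(2) x).
Fixed left endpoint y(0) = -3 ⇒ A = -3.
The right endpoint x = 9 is free, so the natural (transversality) condition is ∂L/∂y' |_{x=9} = 0, i.e. y'(9) = 0.
Compute y'(x) = A k sinh(k x) + B k cosh(k x), so
    y'(9) = A k sinh(k·9) + B k cosh(k·9) = 0
    ⇒ B = −A tanh(k·9) = 3 tanh(sqrt(2)·9).
Therefore the extremal is
    y(x) = −3 cosh(sqrt(2) x) + 3 tanh(sqrt(2)·9) sinh(sqrt(2) x).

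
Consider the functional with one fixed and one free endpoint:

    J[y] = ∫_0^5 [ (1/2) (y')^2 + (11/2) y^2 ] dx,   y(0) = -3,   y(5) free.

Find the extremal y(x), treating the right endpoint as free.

The Lagrangian L = (1/2) (y')^2 + (11/2) y^2 gives
    ∂L/∂y = 11 y,   ∂L/∂y' = y'.
Euler-Lagrange: y'' − 11 y = 0.
With k = sqrt(11), the general solution is
    y(x) = A cosh(sqrt(11) x) + B sinh(sqrt(11) x).
Fixed left endpoint y(0) = -3 ⇒ A = -3.
The right endpoint x = 5 is free, so the natural (transversality) condition is ∂L/∂y' |_{x=5} = 0, i.e. y'(5) = 0.
Compute y'(x) = A k sinh(k x) + B k cosh(k x), so
    y'(5) = A k sinh(k·5) + B k cosh(k·5) = 0
    ⇒ B = −A tanh(k·5) = 3 tanh(sqrt(11)·5).
Therefore the extremal is
    y(x) = −3 cosh(sqrt(11) x) + 3 tanh(sqrt(11)·5) sinh(sqrt(11) x).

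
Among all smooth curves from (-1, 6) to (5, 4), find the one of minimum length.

Arc-length functional: J[y] = ∫ sqrt(1 + (y')^2) dx.
Lagrangian L = sqrt(1 + (y')^2) has no explicit y dependence, so ∂L/∂y = 0 and the Euler-Lagrange equation gives
    d/dx( y' / sqrt(1 + (y')^2) ) = 0  ⇒  y' / sqrt(1 + (y')^2) = const.
Hence y' is constant, so y(x) is affine.
Fitting the endpoints (-1, 6) and (5, 4):
    slope m = (4 − 6) / (5 − (-1)) = -1/3,
    intercept c = 6 − m·(-1) = 17/3.
Extremal: y(x) = (-1/3) x + 17/3.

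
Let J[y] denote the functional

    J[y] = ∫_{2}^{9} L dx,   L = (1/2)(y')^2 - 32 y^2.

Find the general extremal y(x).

The Lagrangian is L = (1/2)(y')^2 - 32 y^2.
∂L/∂y = -64y.
∂L/∂y' = y'.
The Euler-Lagrange equation d/dx(∂L/∂y') − ∂L/∂y = 0 becomes:
    y'' + 64 y = 0
General solution: y(x) = A sin(8x) + B cos(8x), where A and B are arbitrary constants fixed by the endpoint conditions.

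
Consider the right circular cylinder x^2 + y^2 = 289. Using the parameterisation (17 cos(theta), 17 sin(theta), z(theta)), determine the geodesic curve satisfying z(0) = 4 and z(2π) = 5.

Parameterise the cylinder of radius R = 17 as
    r(θ) = (17 cos θ, 17 sin θ, z(θ)).
The arc-length element is
    ds = sqrt(289 + (dz/dθ)^2) dθ,
so the Lagrangian is L = sqrt(289 + z'^2).
L depends on z' only, not on z or θ, so ∂L/∂z = 0 and
    ∂L/∂z' = z' / sqrt(289 + z'^2).
The Euler-Lagrange equation gives
    d/dθ( z' / sqrt(289 + z'^2) ) = 0,
so z' is constant. Integrating once:
    z(θ) = a θ + b,
a helix on the cylinder (a straight line when the cylinder is unrolled). The constants a, b are determined by the endpoint conditions.
With endpoint conditions z(0) = 4 and z(2π) = 5: from z(0) = b we get b = 4, and a·2π + 4 = 5 gives a = 1/(2π), so
    z(θ) = (1/(2π)) θ + 4.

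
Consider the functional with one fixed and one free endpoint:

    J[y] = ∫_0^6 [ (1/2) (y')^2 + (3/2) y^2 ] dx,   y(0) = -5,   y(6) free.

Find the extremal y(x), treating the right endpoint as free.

The Lagrangian L = (1/2) (y')^2 + (3/2) y^2 gives
    ∂L/∂y = 3 y,   ∂L/∂y' = y'.
Euler-Lagrange: y'' − 3 y = 0.
With k = sqrt(3), the general solution is
    y(x) = A cosh(sqrt(3) x) + B sinh(sqrt(3) x).
Fixed left endpoint y(0) = -5 ⇒ A = -5.
The right endpoint x = 6 is free, so the natural (transversality) condition is ∂L/∂y' |_{x=6} = 0, i.e. y'(6) = 0.
Compute y'(x) = A k sinh(k x) + B k cosh(k x), so
    y'(6) = A k sinh(k·6) + B k cosh(k·6) = 0
    ⇒ B = −A tanh(k·6) = 5 tanh(sqrt(3)·6).
Therefore the extremal is
    y(x) = −5 cosh(sqrt(3) x) + 5 tanh(sqrt(3)·6) sinh(sqrt(3) x).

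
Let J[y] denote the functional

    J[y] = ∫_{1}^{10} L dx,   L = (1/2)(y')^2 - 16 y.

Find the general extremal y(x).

The Lagrangian is L = (1/2)(y')^2 - 16 y.
∂L/∂y = -16.
∂L/∂y' = y'.
The Euler-Lagrange equation d/dx(∂L/∂y') − ∂L/∂y = 0 becomes:
    y'' + 16 = 0
General solution: y(x) = -8 x^2 + A x + B, where A and B are arbitrary constants fixed by the endpoint conditions.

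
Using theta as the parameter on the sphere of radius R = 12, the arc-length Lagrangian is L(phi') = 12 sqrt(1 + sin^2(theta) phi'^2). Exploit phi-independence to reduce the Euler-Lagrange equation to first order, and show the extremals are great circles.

On the sphere of radius R = 12 with spherical coordinates (θ, φ), the induced metric is
    ds^2 = 144(dθ^2 + sin^2(θ) dφ^2).
Parameterise by θ; the arc-length functional is
    J[φ] = ∫ 12 sqrt(1 + sin^2(θ) (dφ/dθ)^2) dθ,
so L = 12 sqrt(1 + sin^2(θ) φ'^2). Compute
    ∂L/∂φ = 0  (L has no explicit φ dependence),
    ∂L/∂φ' = 12 sin^2(θ) φ' / sqrt(1 + sin^2(θ) φ'^2).
Since ∂L/∂φ = 0, the Euler-Lagrange equation
    d/dθ(∂L/∂φ') − ∂L/∂φ = 0
reduces to d/dθ(∂L/∂φ') = 0, i.e. the momentum conjugate to φ is conserved:
    12 sin^2(θ) φ' / sqrt(1 + sin^2(θ) φ'^2) = C.
The overall factor of 12 is constant, so dividing through gives Clairaut's relation sin^2(θ) φ' / sqrt(1 + sin^2(θ) φ'^2) = C' (with C' = C/12). Solving for φ' and integrating gives the great-circle family
    cot(θ) = A cos(φ − φ_0),
i.e. the intersection of the sphere with a plane through the origin. The two constants A and φ_0 (equivalently C and one phase) are fixed by the two endpoint conditions.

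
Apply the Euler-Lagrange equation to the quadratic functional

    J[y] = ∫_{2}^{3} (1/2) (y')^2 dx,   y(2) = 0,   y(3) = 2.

The Lagrangian is L = (1/2) (y')^2.
Compute ∂L/∂y = 0, ∂L/∂y' = y'.
The Euler-Lagrange equation d/dx(∂L/∂y') − ∂L/∂y = 0 reduces to
    y'' = 0.
Its general solution is
    y(x) = A x + B,
with A, B fixed by the endpoint conditions.
Applying the endpoint conditions y(2) = 0 and y(3) = 2: solve A·2 + B = 0 and A·3 + B = 2. Subtracting gives A(3 − 2) = 2 − 0, so A = 2, and B = 0 − A·2 = -4. Therefore
    y(x) = 2 x - 4.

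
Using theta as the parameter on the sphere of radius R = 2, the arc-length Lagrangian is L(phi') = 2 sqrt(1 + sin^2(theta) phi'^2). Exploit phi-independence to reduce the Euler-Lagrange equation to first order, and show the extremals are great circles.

On the sphere of radius R = 2 with spherical coordinates (θ, φ), the induced metric is
    ds^2 = 4(dθ^2 + sin^2(θ) dφ^2).
Parameterise by θ; the arc-length functional is
    J[φ] = ∫ 2 sqrt(1 + sin^2(θ) (dφ/dθ)^2) dθ,
so L = 2 sqrt(1 + sin^2(θ) φ'^2). Compute
    ∂L/∂φ = 0  (L has no explicit φ dependence),
    ∂L/∂φ' = 2 sin^2(θ) φ' / sqrt(1 + sin^2(θ) φ'^2).
Since ∂L/∂φ = 0, the Euler-Lagrange equation
    d/dθ(∂L/∂φ') − ∂L/∂φ = 0
reduces to d/dθ(∂L/∂φ') = 0, i.e. the momentum conjugate to φ is conserved:
    2 sin^2(θ) φ' / sqrt(1 + sin^2(θ) φ'^2) = C.
The overall factor of 2 is constant, so dividing through gives Clairaut's relation sin^2(θ) φ' / sqrt(1 + sin^2(θ) φ'^2) = C' (with C' = C/2). Solving for φ' and integrating gives the great-circle family
    cot(θ) = A cos(φ − φ_0),
i.e. the intersection of the sphere with a plane through the origin. The two constants A and φ_0 (equivalently C and one phase) are fixed by the two endpoint conditions.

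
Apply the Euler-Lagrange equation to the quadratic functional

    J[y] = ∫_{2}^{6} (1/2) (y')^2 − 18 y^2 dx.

The Lagrangian is L = (1/2) (y')^2 − 18 y^2.
Compute ∂L/∂y = -36y, ∂L/∂y' = y'.
The Euler-Lagrange equation d/dx(∂L/∂y') − ∂L/∂y = 0 reduces to
    y'' + 36 y = 0.
Its general solution is
    y(x) = A sin(6x) + B cos(6x),
with A, B fixed by the endpoint conditions.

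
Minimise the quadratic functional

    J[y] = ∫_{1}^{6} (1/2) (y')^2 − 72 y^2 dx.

The Lagrangian is L = (1/2) (y')^2 − 72 y^2.
Compute ∂L/∂y = -144y, ∂L/∂y' = y'.
The Euler-Lagrange equation d/dx(∂L/∂y') − ∂L/∂y = 0 reduces to
    y'' + 144 y = 0.
Its general solution is
    y(x) = A sin(12x) + B cos(12x),
with A, B fixed by the endpoint conditions.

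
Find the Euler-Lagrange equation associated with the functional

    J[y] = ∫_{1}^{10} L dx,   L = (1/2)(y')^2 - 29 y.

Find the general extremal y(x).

The Lagrangian is L = (1/2)(y')^2 - 29 y.
∂L/∂y = -29.
∂L/∂y' = y'.
The Euler-Lagrange equation d/dx(∂L/∂y') − ∂L/∂y = 0 becomes:
    y'' + 29 = 0
General solution: y(x) = -(29/2) x^2 + A x + B, where A and B are arbitrary constants fixed by the endpoint conditions.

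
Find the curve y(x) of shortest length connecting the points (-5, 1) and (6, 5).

Arc-length functional: J[y] = ∫ sqrt(1 + (y')^2) dx.
Lagrangian L = sqrt(1 + (y')^2) has no explicit y dependence, so ∂L/∂y = 0 and the Euler-Lagrange equation gives
    d/dx( y' / sqrt(1 + (y')^2) ) = 0  ⇒  y' / sqrt(1 + (y')^2) = const.
Hence y' is constant, so y(x) is affine.
Fitting the endpoints (-5, 1) and (6, 5):
    slope m = (5 − 1) / (6 − (-5)) = 4/11,
    intercept c = 1 − m·(-5) = 31/11.
Extremal: y(x) = (4/11) x + 31/11.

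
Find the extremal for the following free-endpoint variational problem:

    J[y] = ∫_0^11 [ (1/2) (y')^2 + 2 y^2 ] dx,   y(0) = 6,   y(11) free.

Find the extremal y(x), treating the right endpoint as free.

The Lagrangian L = (1/2) (y')^2 + 2 y^2 gives
    ∂L/∂y = 4 y,   ∂L/∂y' = y'.
Euler-Lagrange: y'' − 4 y = 0.
With k = 2, the general solution is
    y(x) = A cosh(2 x) + B sinh(2 x).
Fixed left endpoint y(0) = 6 ⇒ A = 6.
The right endpoint x = 11 is free, so the natural (transversality) condition is ∂L/∂y' |_{x=11} = 0, i.e. y'(11) = 0.
Compute y'(x) = A k sinh(k x) + B k cosh(k x), so
    y'(11) = A k sinh(k·11) + B k cosh(k·11) = 0
    ⇒ B = −A tanh(k·11) = − 6 tanh(2·11).
Therefore the extremal is
    y(x) = 6 cosh(2 x) − 6 tanh(2·11) sinh(2 x).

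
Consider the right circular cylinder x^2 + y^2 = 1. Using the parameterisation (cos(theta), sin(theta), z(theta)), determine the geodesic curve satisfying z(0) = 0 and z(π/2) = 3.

Parameterise the cylinder of radius R = 1 as
    r(θ) = (cos θ, sin θ, z(θ)).
The arc-length element is
    ds = sqrt(1 + (dz/dθ)^2) dθ,
so the Lagrangian is L = sqrt(1 + z'^2).
L depends on z' only, not on z or θ, so ∂L/∂z = 0 and
    ∂L/∂z' = z' / sqrt(1 + z'^2).
The Euler-Lagrange equation gives
    d/dθ( z' / sqrt(1 + z'^2) ) = 0,
so z' is constant. Integrating once:
    z(θ) = a θ + b,
a helix on the cylinder (a straight line when the cylinder is unrolled). The constants a, b are determined by the endpoint conditions.
With endpoint conditions z(0) = 0 and z(π/2) = 3: from z(0) = b we get b = 0, and a·π/2 + 0 = 3 gives a = 6/π, so
    z(θ) = (6/π) θ.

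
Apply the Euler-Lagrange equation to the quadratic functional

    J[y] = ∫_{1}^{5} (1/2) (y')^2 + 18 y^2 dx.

The Lagrangian is L = (1/2) (y')^2 + 18 y^2.
Compute ∂L/∂y = 36y, ∂L/∂y' = y'.
The Euler-Lagrange equation d/dx(∂L/∂y') − ∂L/∂y = 0 reduces to
    y'' − 36 y = 0.
Its general solution is
    y(x) = A e^(6x) + B e^(−6x),
with A, B fixed by the endpoint conditions.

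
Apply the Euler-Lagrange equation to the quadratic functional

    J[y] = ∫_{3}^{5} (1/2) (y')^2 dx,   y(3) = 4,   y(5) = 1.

The Lagrangian is L = (1/2) (y')^2.
Compute ∂L/∂y = 0, ∂L/∂y' = y'.
The Euler-Lagrange equation d/dx(∂L/∂y') − ∂L/∂y = 0 reduces to
    y'' = 0.
Its general solution is
    y(x) = A x + B,
with A, B fixed by the endpoint conditions.
Applying the endpoint conditions y(3) = 4 and y(5) = 1: solve A·3 + B = 4 and A·5 + B = 1. Subtracting gives A(5 − 3) = 1 − 4, so A = -3/2, and B = 4 − A·3 = 17/2. Therefore
    y(x) = (-3/2) x + 17/2.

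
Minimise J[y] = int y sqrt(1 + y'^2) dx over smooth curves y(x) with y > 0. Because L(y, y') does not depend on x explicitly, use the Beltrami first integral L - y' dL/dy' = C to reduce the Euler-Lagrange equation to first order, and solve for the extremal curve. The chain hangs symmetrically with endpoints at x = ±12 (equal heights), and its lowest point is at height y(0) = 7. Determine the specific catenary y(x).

The Lagrangian L(y, y') = y sqrt(1 + y'^2) has no explicit x dependence, so the Beltrami identity applies:
    L − y' ∂L/∂y' = C.
Compute ∂L/∂y' = y · y' / sqrt(1 + y'^2). Then
    L − y' ∂L/∂y'
    = y sqrt(1 + y'^2) − y · y'^2 / sqrt(1 + y'^2)
    = y (1 + y'^2 − y'^2) / sqrt(1 + y'^2)
    = y / sqrt(1 + y'^2) = C.
Squaring gives y^2 = C^2 (1 + y'^2), i.e.
    y'^2 = y^2 / C^2 − 1.
Separating variables,
    dy / sqrt(y^2 − C^2) = dx / C,
and integrating gives arccosh(y / C) = (x − a)/C, so
    y(x) = C cosh((x − a)/C),
the catenary. The constants C and a are fixed by the two endpoint conditions (and, for the hanging-chain problem, the length constraint selects C).
Now fit the given data. The endpoints x = ±12 are symmetric at equal height, so the catenary is even about its minimum: a = 0 and y(x) = C cosh(x/C). The lowest point is y(0) = C cosh(0) = C, and we are told y(0) = 7, so C = 7. Therefore
    y(x) = 7 cosh(x/7),
and at the endpoints
    y(±12) = 7 cosh(12/7).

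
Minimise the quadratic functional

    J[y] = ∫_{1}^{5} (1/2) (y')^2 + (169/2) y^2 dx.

The Lagrangian is L = (1/2) (y')^2 + (169/2) y^2.
Compute ∂L/∂y = 169y, ∂L/∂y' = y'.
The Euler-Lagrange equation d/dx(∂L/∂y') − ∂L/∂y = 0 reduces to
    y'' − 169 y = 0.
Its general solution is
    y(x) = A e^(13x) + B e^(−13x),
with A, B fixed by the endpoint conditions.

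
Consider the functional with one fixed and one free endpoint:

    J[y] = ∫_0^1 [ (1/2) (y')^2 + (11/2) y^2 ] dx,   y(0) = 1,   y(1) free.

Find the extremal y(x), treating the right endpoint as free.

The Lagrangian L = (1/2) (y')^2 + (11/2) y^2 gives
    ∂L/∂y = 11 y,   ∂L/∂y' = y'.
Euler-Lagrange: y'' − 11 y = 0.
With k = sqrt(11), the general solution is
    y(x) = A cosh(sqrt(11) x) + B sinh(sqrt(11) x).
Fixed left endpoint y(0) = 1 ⇒ A = 1.
The right endpoint x = 1 is free, so the natural (transversality) condition is ∂L/∂y' |_{x=1} = 0, i.e. y'(1) = 0.
Compute y'(x) = A k sinh(k x) + B k cosh(k x), so
    y'(1) = A k sinh(k·1) + B k cosh(k·1) = 0
    ⇒ B = −A tanh(k·1) = − tanh(sqrt(11)·1).
Therefore the extremal is
    y(x) = cosh(sqrt(11) x) − tanh(sqrt(11)·1) sinh(sqrt(11) x).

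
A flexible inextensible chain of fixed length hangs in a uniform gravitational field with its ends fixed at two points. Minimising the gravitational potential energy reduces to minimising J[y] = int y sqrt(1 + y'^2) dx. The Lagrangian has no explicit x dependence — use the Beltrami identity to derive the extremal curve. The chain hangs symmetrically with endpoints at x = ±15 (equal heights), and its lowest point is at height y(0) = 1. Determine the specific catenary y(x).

The Lagrangian L(y, y') = y sqrt(1 + y'^2) has no explicit x dependence, so the Beltrami identity applies:
    L − y' ∂L/∂y' = C.
Compute ∂L/∂y' = y · y' / sqrt(1 + y'^2). Then
    L − y' ∂L/∂y'
    = y sqrt(1 + y'^2) − y · y'^2 / sqrt(1 + y'^2)
    = y (1 + y'^2 − y'^2) / sqrt(1 + y'^2)
    = y / sqrt(1 + y'^2) = C.
Squaring gives y^2 = C^2 (1 + y'^2), i.e.
    y'^2 = y^2 / C^2 − 1.
Separating variables,
    dy / sqrt(y^2 − C^2) = dx / C,
and integrating gives arccosh(y / C) = (x − a)/C, so
    y(x) = C cosh((x − a)/C),
the catenary. The constants C and a are fixed by the two endpoint conditions (and, for the hanging-chain problem, the length constraint selects C).
Now fit the given data. The endpoints x = ±15 are symmetric at equal height, so the catenary is even about its minimum: a = 0 and y(x) = C cosh(x/C). The lowest point is y(0) = C cosh(0) = C, and we are told y(0) = 1, so C = 1. Therefore
    y(x) = cosh(x),
and at the endpoints
    y(±15) = cosh(15).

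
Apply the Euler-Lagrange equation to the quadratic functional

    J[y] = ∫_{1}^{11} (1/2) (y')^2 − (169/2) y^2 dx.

The Lagrangian is L = (1/2) (y')^2 − (169/2) y^2.
Compute ∂L/∂y = -169y, ∂L/∂y' = y'.
The Euler-Lagrange equation d/dx(∂L/∂y') − ∂L/∂y = 0 reduces to
    y'' + 169 y = 0.
Its general solution is
    y(x) = A sin(13x) + B cos(13x),
with A, B fixed by the endpoint conditions.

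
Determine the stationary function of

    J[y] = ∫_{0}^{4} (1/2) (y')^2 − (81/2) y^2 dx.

The Lagrangian is L = (1/2) (y')^2 − (81/2) y^2.
Compute ∂L/∂y = -81y, ∂L/∂y' = y'.
The Euler-Lagrange equation d/dx(∂L/∂y') − ∂L/∂y = 0 reduces to
    y'' + 81 y = 0.
Its general solution is
    y(x) = A sin(9x) + B cos(9x),
with A, B fixed by the endpoint conditions.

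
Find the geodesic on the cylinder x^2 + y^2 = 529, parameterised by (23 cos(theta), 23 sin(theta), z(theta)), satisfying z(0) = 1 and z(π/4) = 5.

Parameterise the cylinder of radius R = 23 as
    r(θ) = (23 cos θ, 23 sin θ, z(θ)).
The arc-length element is
    ds = sqrt(529 + (dz/dθ)^2) dθ,
so the Lagrangian is L = sqrt(529 + z'^2).
L depends on z' only, not on z or θ, so ∂L/∂z = 0 and
    ∂L/∂z' = z' / sqrt(529 + z'^2).
The Euler-Lagrange equation gives
    d/dθ( z' / sqrt(529 + z'^2) ) = 0,
so z' is constant. Integrating once:
    z(θ) = a θ + b,
a helix on the cylinder (a straight line when the cylinder is unrolled). The constants a, b are determined by the endpoint conditions.
With endpoint conditions z(0) = 1 and z(π/4) = 5: from z(0) = b we get b = 1, and a·π/4 + 1 = 5 gives a = 16/π, so
    z(θ) = (16/π) θ + 1.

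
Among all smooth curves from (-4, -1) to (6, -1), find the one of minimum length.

Arc-length functional: J[y] = ∫ sqrt(1 + (y')^2) dx.
Lagrangian L = sqrt(1 + (y')^2) has no explicit y dependence, so ∂L/∂y = 0 and the Euler-Lagrange equation gives
    d/dx( y' / sqrt(1 + (y')^2) ) = 0  ⇒  y' / sqrt(1 + (y')^2) = const.
Hence y' is constant, so y(x) is affine.
Fitting the endpoints (-4, -1) and (6, -1):
    slope m = ((-1) − (-1)) / (6 − (-4)) = 0,
    intercept c = (-1) − m·(-4) = -1.
Extremal: y(x) = -1.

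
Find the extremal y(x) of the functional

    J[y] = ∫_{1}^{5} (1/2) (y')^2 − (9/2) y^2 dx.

The Lagrangian is L = (1/2) (y')^2 − (9/2) y^2.
Compute ∂L/∂y = -9y, ∂L/∂y' = y'.
The Euler-Lagrange equation d/dx(∂L/∂y') − ∂L/∂y = 0 reduces to
    y'' + 9 y = 0.
Its general solution is
    y(x) = A sin(3x) + B cos(3x),
with A, B fixed by the endpoint conditions.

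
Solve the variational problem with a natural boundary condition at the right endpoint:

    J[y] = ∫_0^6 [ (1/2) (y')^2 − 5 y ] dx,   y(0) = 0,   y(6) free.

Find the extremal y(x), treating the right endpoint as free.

The Lagrangian L = (1/2) (y')^2 − 5 y gives
    ∂L/∂y = −5,   ∂L/∂y' = y'.
Euler-Lagrange: d/dx(y') − (−5) = 0, i.e. y'' + 5 = 0, so
    y(x) = −(5/2) x^2 + C1 x + C2.
Fixed left endpoint y(0) = 0 ⇒ C2 = 0.
The right endpoint x = 6 is free, so the natural (transversality) condition is ∂L/∂y' |_{x=6} = 0, i.e. y'(6) = 0.
Compute y'(x) = −5 x + C1, so y'(6) = −30 + C1 = 0 ⇒ C1 = 30.
Therefore the extremal is
    y(x) = −(5/2) x^2 + 30 x.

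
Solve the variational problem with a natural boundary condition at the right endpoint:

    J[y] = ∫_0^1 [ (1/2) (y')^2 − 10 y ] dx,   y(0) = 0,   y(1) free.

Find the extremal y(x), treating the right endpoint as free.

The Lagrangian L = (1/2) (y')^2 − 10 y gives
    ∂L/∂y = −10,   ∂L/∂y' = y'.
Euler-Lagrange: d/dx(y') − (−10) = 0, i.e. y'' + 10 = 0, so
    y(x) = −(10/2) x^2 + C1 x + C2.
Fixed left endpoint y(0) = 0 ⇒ C2 = 0.
The right endpoint x = 1 is free, so the natural (transversality) condition is ∂L/∂y' |_{x=1} = 0, i.e. y'(1) = 0.
Compute y'(x) = −10 x + C1, so y'(1) = −10 + C1 = 0 ⇒ C1 = 10.
Therefore the extremal is
    y(x) = −5 x^2 + 10 x.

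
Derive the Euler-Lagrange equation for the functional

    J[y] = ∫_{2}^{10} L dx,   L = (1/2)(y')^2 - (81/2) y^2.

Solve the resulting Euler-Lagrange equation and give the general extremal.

The Lagrangian is L = (1/2)(y')^2 - (81/2) y^2.
∂L/∂y = -81y.
∂L/∂y' = y'.
The Euler-Lagrange equation d/dx(∂L/∂y') − ∂L/∂y = 0 becomes:
    y'' + 81 y = 0
General solution: y(x) = A sin(9x) + B cos(9x), where A and B are arbitrary constants fixed by the endpoint conditions.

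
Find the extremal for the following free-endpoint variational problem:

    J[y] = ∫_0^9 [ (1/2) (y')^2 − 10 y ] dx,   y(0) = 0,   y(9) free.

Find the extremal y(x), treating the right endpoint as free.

The Lagrangian L = (1/2) (y')^2 − 10 y gives
    ∂L/∂y = −10,   ∂L/∂y' = y'.
Euler-Lagrange: d/dx(y') − (−10) = 0, i.e. y'' + 10 = 0, so
    y(x) = −(10/2) x^2 + C1 x + C2.
Fixed left endpoint y(0) = 0 ⇒ C2 = 0.
The right endpoint x = 9 is free, so the natural (transversality) condition is ∂L/∂y' |_{x=9} = 0, i.e. y'(9) = 0.
Compute y'(x) = −10 x + C1, so y'(9) = −90 + C1 = 0 ⇒ C1 = 90.
Therefore the extremal is
    y(x) = −5 x^2 + 90 x.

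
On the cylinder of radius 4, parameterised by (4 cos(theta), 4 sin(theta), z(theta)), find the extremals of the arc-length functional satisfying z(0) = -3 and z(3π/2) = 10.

Parameterise the cylinder of radius R = 4 as
    r(θ) = (4 cos θ, 4 sin θ, z(θ)).
The arc-length element is
    ds = sqrt(16 + (dz/dθ)^2) dθ,
so the Lagrangian is L = sqrt(16 + z'^2).
L depends on z' only, not on z or θ, so ∂L/∂z = 0 and
    ∂L/∂z' = z' / sqrt(16 + z'^2).
The Euler-Lagrange equation gives
    d/dθ( z' / sqrt(16 + z'^2) ) = 0,
so z' is constant. Integrating once:
    z(θ) = a θ + b,
a helix on the cylinder (a straight line when the cylinder is unrolled). The constants a, b are determined by the endpoint conditions.
With endpoint conditions z(0) = -3 and z(3π/2) = 10: from z(0) = b we get b = -3, and a·3π/2 + -3 = 10 gives a = 26/(3π), so
    z(θ) = (26/(3π)) θ − 3.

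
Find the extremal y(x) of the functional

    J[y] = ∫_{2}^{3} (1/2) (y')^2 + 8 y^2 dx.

The Lagrangian is L = (1/2) (y')^2 + 8 y^2.
Compute ∂L/∂y = 16y, ∂L/∂y' = y'.
The Euler-Lagrange equation d/dx(∂L/∂y') − ∂L/∂y = 0 reduces to
    y'' − 16 y = 0.
Its general solution is
    y(x) = A e^(4x) + B e^(−4x),
with A, B fixed by the endpoint conditions.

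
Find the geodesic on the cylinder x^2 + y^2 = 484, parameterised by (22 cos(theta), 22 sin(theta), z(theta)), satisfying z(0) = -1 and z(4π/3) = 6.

Parameterise the cylinder of radius R = 22 as
    r(θ) = (22 cos θ, 22 sin θ, z(θ)).
The arc-length element is
    ds = sqrt(484 + (dz/dθ)^2) dθ,
so the Lagrangian is L = sqrt(484 + z'^2).
L depends on z' only, not on z or θ, so ∂L/∂z = 0 and
    ∂L/∂z' = z' / sqrt(484 + z'^2).
The Euler-Lagrange equation gives
    d/dθ( z' / sqrt(484 + z'^2) ) = 0,
so z' is constant. Integrating once:
    z(θ) = a θ + b,
a helix on the cylinder (a straight line when the cylinder is unrolled). The constants a, b are determined by the endpoint conditions.
With endpoint conditions z(0) = -1 and z(4π/3) = 6: from z(0) = b we get b = -1, and a·4π/3 + -1 = 6 gives a = 21/(4π), so
    z(θ) = (21/(4π)) θ − 1.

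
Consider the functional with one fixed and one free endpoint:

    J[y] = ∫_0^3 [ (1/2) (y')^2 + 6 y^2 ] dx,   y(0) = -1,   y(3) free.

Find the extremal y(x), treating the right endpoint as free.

The Lagrangian L = (1/2) (y')^2 + 6 y^2 gives
    ∂L/∂y = 12 y,   ∂L/∂y' = y'.
Euler-Lagrange: y'' − 12 y = 0.
With k = sqrt(12), the general solution is
    y(x) = A cosh(sqrt(12) x) + B sinh(sqrt(12) x).
Fixed left endpoint y(0) = -1 ⇒ A = -1.
The right endpoint x = 3 is free, so the natural (transversality) condition is ∂L/∂y' |_{x=3} = 0, i.e. y'(3) = 0.
Compute y'(x) = A k sinh(k x) + B k cosh(k x), so
    y'(3) = A k sinh(k·3) + B k cosh(k·3) = 0
    ⇒ B = −A tanh(k·3) = tanh(sqrt(12)·3).
Therefore the extremal is
    y(x) = −cosh(sqrt(12) x) + tanh(sqrt(12)·3) sinh(sqrt(12) x).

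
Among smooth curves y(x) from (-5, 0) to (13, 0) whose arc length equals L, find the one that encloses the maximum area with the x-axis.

Set up the augmented Lagrangian using a multiplier λ for the length constraint:
    F(y, y') = y − λ sqrt(1 + y'^2).
F has no explicit x dependence, so the Beltrami identity yields a first integral
    F − y' ∂F/∂y' = C.
Compute ∂F/∂y' = −λ y' / sqrt(1 + y'^2). Then
    y − λ sqrt(1 + y'^2) + λ y'^2 / sqrt(1 + y'^2) = C
    ⇒  y − λ / sqrt(1 + y'^2) = C.
Solving for y' and integrating gives
    (x − a)^2 + (y − b)^2 = λ^2,
a circular arc of radius λ. The constants a, b are determined by the endpoint conditions y(-5) = y(13) = 0, and λ is fixed implicitly by the length constraint
    ∫_{-5}^{13} sqrt(1 + y'^2) dx = L.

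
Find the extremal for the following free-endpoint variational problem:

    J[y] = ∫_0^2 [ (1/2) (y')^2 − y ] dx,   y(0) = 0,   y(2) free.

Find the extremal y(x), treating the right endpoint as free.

The Lagrangian L = (1/2) (y')^2 − y gives
    ∂L/∂y = −1,   ∂L/∂y' = y'.
Euler-Lagrange: d/dx(y') − (−1) = 0, i.e. y'' + 1 = 0, so
    y(x) = −(1/2) x^2 + C1 x + C2.
Fixed left endpoint y(0) = 0 ⇒ C2 = 0.
The right endpoint x = 2 is free, so the natural (transversality) condition is ∂L/∂y' |_{x=2} = 0, i.e. y'(2) = 0.
Compute y'(x) = −1 x + C1, so y'(2) = −2 + C1 = 0 ⇒ C1 = 2.
Therefore the extremal is
    y(x) = −x^2/2 + 2 x.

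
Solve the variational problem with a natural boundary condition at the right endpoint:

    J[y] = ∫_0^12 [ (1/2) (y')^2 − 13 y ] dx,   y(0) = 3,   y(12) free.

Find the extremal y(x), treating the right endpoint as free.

The Lagrangian L = (1/2) (y')^2 − 13 y gives
    ∂L/∂y = −13,   ∂L/∂y' = y'.
Euler-Lagrange: d/dx(y') − (−13) = 0, i.e. y'' + 13 = 0, so
    y(x) = −(13/2) x^2 + C1 x + C2.
Fixed left endpoint y(0) = 3 ⇒ C2 = 3.
The right endpoint x = 12 is free, so the natural (transversality) condition is ∂L/∂y' |_{x=12} = 0, i.e. y'(12) = 0.
Compute y'(x) = −13 x + C1, so y'(12) = −156 + C1 = 0 ⇒ C1 = 156.
Therefore the extremal is
    y(x) = −(13/2) x^2 + 156 x + 3.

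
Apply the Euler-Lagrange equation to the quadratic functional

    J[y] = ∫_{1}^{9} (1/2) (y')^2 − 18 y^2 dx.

The Lagrangian is L = (1/2) (y')^2 − 18 y^2.
Compute ∂L/∂y = -36y, ∂L/∂y' = y'.
The Euler-Lagrange equation d/dx(∂L/∂y') − ∂L/∂y = 0 reduces to
    y'' + 36 y = 0.
Its general solution is
    y(x) = A sin(6x) + B cos(6x),
with A, B fixed by the endpoint conditions.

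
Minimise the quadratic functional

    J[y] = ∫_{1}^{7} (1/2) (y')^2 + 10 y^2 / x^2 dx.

The Lagrangian is L = (1/2) (y')^2 + 10 y^2 / x^2.
Compute ∂L/∂y = 20y/x^2, ∂L/∂y' = y'.
The Euler-Lagrange equation d/dx(∂L/∂y') − ∂L/∂y = 0 reduces to
    y'' − 20/x^2 · y = 0  (x > 0).
Its general solution is
    y(x) = A x^5 + B x^(-4),
with A, B fixed by the endpoint conditions.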